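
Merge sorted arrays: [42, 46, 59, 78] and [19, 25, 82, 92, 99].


Take 19 from B
Take 25 from B
Take 42 from A
Take 46 from A
Take 59 from A
Take 78 from A

Merged: [19, 25, 42, 46, 59, 78, 82, 92, 99]


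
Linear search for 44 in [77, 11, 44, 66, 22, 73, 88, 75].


i=0: 77!=44
i=1: 11!=44
i=2: 44==44 found!

Found at 2, 3 comps


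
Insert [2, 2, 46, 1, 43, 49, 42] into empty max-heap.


Insert 2: [2]
Insert 2: [2, 2]
Insert 46: [46, 2, 2]
Insert 1: [46, 2, 2, 1]
Insert 43: [46, 43, 2, 1, 2]
Insert 49: [49, 43, 46, 1, 2, 2]
Insert 42: [49, 43, 46, 1, 2, 2, 42]

Final heap: [49, 43, 46, 1, 2, 2, 42]


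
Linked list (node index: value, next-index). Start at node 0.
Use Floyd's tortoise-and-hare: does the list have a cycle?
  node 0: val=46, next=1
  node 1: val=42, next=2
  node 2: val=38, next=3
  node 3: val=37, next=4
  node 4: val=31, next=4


Floyd's tortoise (slow, +1) and hare (fast, +2):
  init: slow=0, fast=0
  step 1: slow=1, fast=2
  step 2: slow=2, fast=4
  step 3: slow=3, fast=4
  step 4: slow=4, fast=4
  slow == fast at node 4: cycle detected

Cycle: yes


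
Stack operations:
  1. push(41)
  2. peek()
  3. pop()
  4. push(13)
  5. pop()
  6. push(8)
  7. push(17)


push(41) -> [41]
peek()->41
pop()->41, []
push(13) -> [13]
pop()->13, []
push(8) -> [8]
push(17) -> [8, 17]

Final stack: [8, 17]


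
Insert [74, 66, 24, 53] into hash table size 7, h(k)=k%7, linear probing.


Insert 74: h=4 -> slot 4
Insert 66: h=3 -> slot 3
Insert 24: h=3, 2 probes -> slot 5
Insert 53: h=4, 2 probes -> slot 6

Table: [None, None, None, 66, 74, 24, 53]


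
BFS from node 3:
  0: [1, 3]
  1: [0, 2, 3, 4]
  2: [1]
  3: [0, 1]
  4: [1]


Visit 3, enqueue [0, 1]
Visit 0, enqueue []
Visit 1, enqueue [2, 4]
Visit 2, enqueue []
Visit 4, enqueue []

BFS order: [3, 0, 1, 2, 4]


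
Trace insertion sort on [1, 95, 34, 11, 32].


Initial: [1, 95, 34, 11, 32]
Insert 95: [1, 95, 34, 11, 32]
Insert 34: [1, 34, 95, 11, 32]
Insert 11: [1, 11, 34, 95, 32]
Insert 32: [1, 11, 32, 34, 95]

Sorted: [1, 11, 32, 34, 95]


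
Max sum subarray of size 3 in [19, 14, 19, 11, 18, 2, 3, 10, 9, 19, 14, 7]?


[0:3]: 52
[1:4]: 44
[2:5]: 48
[3:6]: 31
[4:7]: 23
[5:8]: 15
[6:9]: 22
[7:10]: 38
[8:11]: 42
[9:12]: 40

Max: 52 at [0:3]


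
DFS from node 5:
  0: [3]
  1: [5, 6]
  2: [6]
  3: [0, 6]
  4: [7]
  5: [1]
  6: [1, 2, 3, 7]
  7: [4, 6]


Visit 5, push [1]
Visit 1, push [6]
Visit 6, push [7, 3, 2]
Visit 2, push []
Visit 3, push [0]
Visit 0, push []
Visit 7, push [4]
Visit 4, push []

DFS order: [5, 1, 6, 2, 3, 0, 7, 4]


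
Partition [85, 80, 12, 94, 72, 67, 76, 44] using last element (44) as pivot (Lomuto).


Pivot: 44
  12 <= 44: swap -> [12, 80, 85, 94, 72, 67, 76, 44]
Place pivot at 1: [12, 44, 85, 94, 72, 67, 76, 80]

Partitioned: [12, 44, 85, 94, 72, 67, 76, 80]


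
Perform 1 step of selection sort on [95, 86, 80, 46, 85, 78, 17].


Initial: [95, 86, 80, 46, 85, 78, 17]
Step 1: min=17 at 6
  Swap: [17, 86, 80, 46, 85, 78, 95]

After 1 step: [17, 86, 80, 46, 85, 78, 95]


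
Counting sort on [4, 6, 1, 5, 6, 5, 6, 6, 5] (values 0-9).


Input: [4, 6, 1, 5, 6, 5, 6, 6, 5]
Counts: [0, 1, 0, 0, 1, 3, 4, 0, 0, 0]

Sorted: [1, 4, 5, 5, 5, 6, 6, 6, 6]


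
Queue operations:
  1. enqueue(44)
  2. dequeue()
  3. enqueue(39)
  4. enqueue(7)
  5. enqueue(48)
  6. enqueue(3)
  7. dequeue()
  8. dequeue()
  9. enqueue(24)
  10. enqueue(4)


enqueue(44) -> [44]
dequeue()->44, []
enqueue(39) -> [39]
enqueue(7) -> [39, 7]
enqueue(48) -> [39, 7, 48]
enqueue(3) -> [39, 7, 48, 3]
dequeue()->39, [7, 48, 3]
dequeue()->7, [48, 3]
enqueue(24) -> [48, 3, 24]
enqueue(4) -> [48, 3, 24, 4]

Final queue: [48, 3, 24, 4]


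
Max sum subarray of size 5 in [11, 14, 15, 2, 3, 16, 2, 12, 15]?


[0:5]: 45
[1:6]: 50
[2:7]: 38
[3:8]: 35
[4:9]: 48

Max: 50 at [1:6]


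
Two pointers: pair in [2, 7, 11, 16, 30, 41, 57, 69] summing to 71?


lo=0(2)+hi=7(69)=71

Yes: 2+69=71


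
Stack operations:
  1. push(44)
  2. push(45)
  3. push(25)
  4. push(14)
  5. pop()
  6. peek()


push(44) -> [44]
push(45) -> [44, 45]
push(25) -> [44, 45, 25]
push(14) -> [44, 45, 25, 14]
pop()->14, [44, 45, 25]
peek()->25

Final stack: [44, 45, 25]


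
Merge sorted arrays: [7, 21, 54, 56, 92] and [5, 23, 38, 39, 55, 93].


Take 5 from B
Take 7 from A
Take 21 from A
Take 23 from B
Take 38 from B
Take 39 from B
Take 54 from A
Take 55 from B
Take 56 from A
Take 92 from A

Merged: [5, 7, 21, 23, 38, 39, 54, 55, 56, 92, 93]


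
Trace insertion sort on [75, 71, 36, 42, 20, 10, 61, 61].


Initial: [75, 71, 36, 42, 20, 10, 61, 61]
Insert 71: [71, 75, 36, 42, 20, 10, 61, 61]
Insert 36: [36, 71, 75, 42, 20, 10, 61, 61]
Insert 42: [36, 42, 71, 75, 20, 10, 61, 61]
Insert 20: [20, 36, 42, 71, 75, 10, 61, 61]
Insert 10: [10, 20, 36, 42, 71, 75, 61, 61]
Insert 61: [10, 20, 36, 42, 61, 71, 75, 61]
Insert 61: [10, 20, 36, 42, 61, 61, 71, 75]

Sorted: [10, 20, 36, 42, 61, 61, 71, 75]


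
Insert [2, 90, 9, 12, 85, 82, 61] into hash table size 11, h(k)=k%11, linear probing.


Insert 2: h=2 -> slot 2
Insert 90: h=2, 1 probes -> slot 3
Insert 9: h=9 -> slot 9
Insert 12: h=1 -> slot 1
Insert 85: h=8 -> slot 8
Insert 82: h=5 -> slot 5
Insert 61: h=6 -> slot 6

Table: [None, 12, 2, 90, None, 82, 61, None, 85, 9, None]


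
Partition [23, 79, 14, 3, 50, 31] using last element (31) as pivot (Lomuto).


Pivot: 31
  23 <= 31: advance i (no swap)
  14 <= 31: swap -> [23, 14, 79, 3, 50, 31]
  3 <= 31: swap -> [23, 14, 3, 79, 50, 31]
Place pivot at 3: [23, 14, 3, 31, 50, 79]

Partitioned: [23, 14, 3, 31, 50, 79]


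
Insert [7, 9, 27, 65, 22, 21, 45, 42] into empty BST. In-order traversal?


Insert 7: root
Insert 9: R from 7
Insert 27: R from 7 -> R from 9
Insert 65: R from 7 -> R from 9 -> R from 27
Insert 22: R from 7 -> R from 9 -> L from 27
Insert 21: R from 7 -> R from 9 -> L from 27 -> L from 22
Insert 45: R from 7 -> R from 9 -> R from 27 -> L from 65
Insert 42: R from 7 -> R from 9 -> R from 27 -> L from 65 -> L from 45

In-order: [7, 9, 21, 22, 27, 42, 45, 65]


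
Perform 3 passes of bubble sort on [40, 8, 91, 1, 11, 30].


Initial: [40, 8, 91, 1, 11, 30]
Pass 1: [8, 40, 1, 11, 30, 91] (4 swaps)
Pass 2: [8, 1, 11, 30, 40, 91] (3 swaps)
Pass 3: [1, 8, 11, 30, 40, 91] (1 swaps)

After 3 passes: [1, 8, 11, 30, 40, 91]


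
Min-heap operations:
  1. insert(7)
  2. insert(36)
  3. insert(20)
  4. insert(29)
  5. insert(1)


insert(7) -> [7]
insert(36) -> [7, 36]
insert(20) -> [7, 36, 20]
insert(29) -> [7, 29, 20, 36]
insert(1) -> [1, 7, 20, 36, 29]

Final heap: [1, 7, 20, 36, 29]


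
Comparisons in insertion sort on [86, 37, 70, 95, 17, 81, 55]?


Algorithm: insertion sort
Input: [86, 37, 70, 95, 17, 81, 55]
Sorted: [17, 37, 55, 70, 81, 86, 95]

16


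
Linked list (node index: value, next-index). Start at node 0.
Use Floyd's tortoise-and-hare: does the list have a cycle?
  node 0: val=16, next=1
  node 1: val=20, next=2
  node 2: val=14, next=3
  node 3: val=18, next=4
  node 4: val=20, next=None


Floyd's tortoise (slow, +1) and hare (fast, +2):
  init: slow=0, fast=0
  step 1: slow=1, fast=2
  step 2: slow=2, fast=4
  step 3: fast -> None, no cycle

Cycle: no


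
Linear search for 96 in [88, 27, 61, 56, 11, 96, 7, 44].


i=0: 88!=96
i=1: 27!=96
i=2: 61!=96
i=3: 56!=96
i=4: 11!=96
i=5: 96==96 found!

Found at 5, 6 comps


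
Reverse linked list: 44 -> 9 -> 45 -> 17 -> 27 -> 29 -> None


Step 1: curr=44, set curr.next=prev(None) | reversed so far: 44
Step 2: curr=9, set curr.next=prev(44) | reversed so far: 9 -> 44
Step 3: curr=45, set curr.next=prev(9) | reversed so far: 45 -> 9 -> 44
Step 4: curr=17, set curr.next=prev(45) | reversed so far: 17 -> 45 -> 9 -> 44
Step 5: curr=27, set curr.next=prev(17) | reversed so far: 27 -> 17 -> 45 -> 9 -> 44
Step 6: curr=29, set curr.next=prev(27) | reversed so far: 29 -> 27 -> 17 -> 45 -> 9 -> 44

29 -> 27 -> 17 -> 45 -> 9 -> 44 -> None


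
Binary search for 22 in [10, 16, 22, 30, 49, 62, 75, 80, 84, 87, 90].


Step 1: lo=0, hi=10, mid=5, val=62
Step 2: lo=0, hi=4, mid=2, val=22

Found at index 2


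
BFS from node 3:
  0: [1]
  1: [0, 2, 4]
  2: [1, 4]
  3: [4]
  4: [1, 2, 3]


Visit 3, enqueue [4]
Visit 4, enqueue [1, 2]
Visit 1, enqueue [0]
Visit 2, enqueue []
Visit 0, enqueue []

BFS order: [3, 4, 1, 2, 0]


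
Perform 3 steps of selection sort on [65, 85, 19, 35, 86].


Initial: [65, 85, 19, 35, 86]
Step 1: min=19 at 2
  Swap: [19, 85, 65, 35, 86]
Step 2: min=35 at 3
  Swap: [19, 35, 65, 85, 86]
Step 3: min=65 at 2
  Swap: [19, 35, 65, 85, 86]

After 3 steps: [19, 35, 65, 85, 86]


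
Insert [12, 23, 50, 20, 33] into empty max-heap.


Insert 12: [12]
Insert 23: [23, 12]
Insert 50: [50, 12, 23]
Insert 20: [50, 20, 23, 12]
Insert 33: [50, 33, 23, 12, 20]

Final heap: [50, 33, 23, 12, 20]


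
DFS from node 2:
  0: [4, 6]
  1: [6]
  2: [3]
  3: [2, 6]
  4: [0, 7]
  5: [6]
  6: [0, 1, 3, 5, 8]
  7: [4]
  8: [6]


Visit 2, push [3]
Visit 3, push [6]
Visit 6, push [8, 5, 1, 0]
Visit 0, push [4]
Visit 4, push [7]
Visit 7, push []
Visit 1, push []
Visit 5, push []
Visit 8, push []

DFS order: [2, 3, 6, 0, 4, 7, 1, 5, 8]


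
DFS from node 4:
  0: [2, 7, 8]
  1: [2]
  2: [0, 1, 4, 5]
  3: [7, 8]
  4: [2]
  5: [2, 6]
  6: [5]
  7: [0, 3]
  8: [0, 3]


Visit 4, push [2]
Visit 2, push [5, 1, 0]
Visit 0, push [8, 7]
Visit 7, push [3]
Visit 3, push [8]
Visit 8, push []
Visit 1, push []
Visit 5, push [6]
Visit 6, push []

DFS order: [4, 2, 0, 7, 3, 8, 1, 5, 6]


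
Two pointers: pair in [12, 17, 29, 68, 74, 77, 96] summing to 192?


lo=0(12)+hi=6(96)=108
lo=1(17)+hi=6(96)=113
lo=2(29)+hi=6(96)=125
lo=3(68)+hi=6(96)=164
lo=4(74)+hi=6(96)=170
lo=5(77)+hi=6(96)=173

No pair found


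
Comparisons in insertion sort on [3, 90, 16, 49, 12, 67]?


Algorithm: insertion sort
Input: [3, 90, 16, 49, 12, 67]
Sorted: [3, 12, 16, 49, 67, 90]

11


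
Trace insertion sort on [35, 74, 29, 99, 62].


Initial: [35, 74, 29, 99, 62]
Insert 74: [35, 74, 29, 99, 62]
Insert 29: [29, 35, 74, 99, 62]
Insert 99: [29, 35, 74, 99, 62]
Insert 62: [29, 35, 62, 74, 99]

Sorted: [29, 35, 62, 74, 99]


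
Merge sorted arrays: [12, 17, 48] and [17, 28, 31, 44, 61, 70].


Take 12 from A
Take 17 from A
Take 17 from B
Take 28 from B
Take 31 from B
Take 44 from B
Take 48 from A

Merged: [12, 17, 17, 28, 31, 44, 48, 61, 70]


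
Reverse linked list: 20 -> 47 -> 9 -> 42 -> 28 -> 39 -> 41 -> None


Step 1: curr=20, set curr.next=prev(None) | reversed so far: 20
Step 2: curr=47, set curr.next=prev(20) | reversed so far: 47 -> 20
Step 3: curr=9, set curr.next=prev(47) | reversed so far: 9 -> 47 -> 20
Step 4: curr=42, set curr.next=prev(9) | reversed so far: 42 -> 9 -> 47 -> 20
Step 5: curr=28, set curr.next=prev(42) | reversed so far: 28 -> 42 -> 9 -> 47 -> 20
Step 6: curr=39, set curr.next=prev(28) | reversed so far: 39 -> 28 -> 42 -> 9 -> 47 -> 20
Step 7: curr=41, set curr.next=prev(39) | reversed so far: 41 -> 39 -> 28 -> 42 -> 9 -> 47 -> 20

41 -> 39 -> 28 -> 42 -> 9 -> 47 -> 20 -> None


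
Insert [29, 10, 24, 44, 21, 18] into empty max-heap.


Insert 29: [29]
Insert 10: [29, 10]
Insert 24: [29, 10, 24]
Insert 44: [44, 29, 24, 10]
Insert 21: [44, 29, 24, 10, 21]
Insert 18: [44, 29, 24, 10, 21, 18]

Final heap: [44, 29, 24, 10, 21, 18]


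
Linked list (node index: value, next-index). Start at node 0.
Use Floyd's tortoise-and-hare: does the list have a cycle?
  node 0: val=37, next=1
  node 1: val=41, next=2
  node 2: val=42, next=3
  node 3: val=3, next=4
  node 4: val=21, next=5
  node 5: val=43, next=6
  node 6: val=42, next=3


Floyd's tortoise (slow, +1) and hare (fast, +2):
  init: slow=0, fast=0
  step 1: slow=1, fast=2
  step 2: slow=2, fast=4
  step 3: slow=3, fast=6
  step 4: slow=4, fast=4
  slow == fast at node 4: cycle detected

Cycle: yes


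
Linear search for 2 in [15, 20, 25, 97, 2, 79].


i=0: 15!=2
i=1: 20!=2
i=2: 25!=2
i=3: 97!=2
i=4: 2==2 found!

Found at 4, 5 comps


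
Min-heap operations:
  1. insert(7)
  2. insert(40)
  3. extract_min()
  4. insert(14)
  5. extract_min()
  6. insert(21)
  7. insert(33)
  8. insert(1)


insert(7) -> [7]
insert(40) -> [7, 40]
extract_min()->7, [40]
insert(14) -> [14, 40]
extract_min()->14, [40]
insert(21) -> [21, 40]
insert(33) -> [21, 40, 33]
insert(1) -> [1, 21, 33, 40]

Final heap: [1, 21, 33, 40]


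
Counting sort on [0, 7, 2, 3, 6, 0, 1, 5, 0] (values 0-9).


Input: [0, 7, 2, 3, 6, 0, 1, 5, 0]
Counts: [3, 1, 1, 1, 0, 1, 1, 1, 0, 0]

Sorted: [0, 0, 0, 1, 2, 3, 5, 6, 7]


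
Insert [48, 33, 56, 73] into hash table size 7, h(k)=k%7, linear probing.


Insert 48: h=6 -> slot 6
Insert 33: h=5 -> slot 5
Insert 56: h=0 -> slot 0
Insert 73: h=3 -> slot 3

Table: [56, None, None, 73, None, 33, 48]


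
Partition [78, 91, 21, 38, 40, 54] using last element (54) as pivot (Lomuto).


Pivot: 54
  21 <= 54: swap -> [21, 91, 78, 38, 40, 54]
  38 <= 54: swap -> [21, 38, 78, 91, 40, 54]
  40 <= 54: swap -> [21, 38, 40, 91, 78, 54]
Place pivot at 3: [21, 38, 40, 54, 78, 91]

Partitioned: [21, 38, 40, 54, 78, 91]


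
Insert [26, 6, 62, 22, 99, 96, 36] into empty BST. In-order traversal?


Insert 26: root
Insert 6: L from 26
Insert 62: R from 26
Insert 22: L from 26 -> R from 6
Insert 99: R from 26 -> R from 62
Insert 96: R from 26 -> R from 62 -> L from 99
Insert 36: R from 26 -> L from 62

In-order: [6, 22, 26, 36, 62, 96, 99]


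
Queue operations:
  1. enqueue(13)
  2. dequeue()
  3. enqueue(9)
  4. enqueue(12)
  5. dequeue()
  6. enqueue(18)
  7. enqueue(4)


enqueue(13) -> [13]
dequeue()->13, []
enqueue(9) -> [9]
enqueue(12) -> [9, 12]
dequeue()->9, [12]
enqueue(18) -> [12, 18]
enqueue(4) -> [12, 18, 4]

Final queue: [12, 18, 4]


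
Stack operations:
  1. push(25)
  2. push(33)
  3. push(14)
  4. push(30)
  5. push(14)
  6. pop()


push(25) -> [25]
push(33) -> [25, 33]
push(14) -> [25, 33, 14]
push(30) -> [25, 33, 14, 30]
push(14) -> [25, 33, 14, 30, 14]
pop()->14, [25, 33, 14, 30]

Final stack: [25, 33, 14, 30]


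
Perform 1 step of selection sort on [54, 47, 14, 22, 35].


Initial: [54, 47, 14, 22, 35]
Step 1: min=14 at 2
  Swap: [14, 47, 54, 22, 35]

After 1 step: [14, 47, 54, 22, 35]


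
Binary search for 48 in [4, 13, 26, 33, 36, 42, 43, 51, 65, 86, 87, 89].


Step 1: lo=0, hi=11, mid=5, val=42
Step 2: lo=6, hi=11, mid=8, val=65
Step 3: lo=6, hi=7, mid=6, val=43
Step 4: lo=7, hi=7, mid=7, val=51

Not found


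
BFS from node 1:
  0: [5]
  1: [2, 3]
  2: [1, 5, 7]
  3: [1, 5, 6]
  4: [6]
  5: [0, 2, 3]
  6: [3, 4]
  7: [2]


Visit 1, enqueue [2, 3]
Visit 2, enqueue [5, 7]
Visit 3, enqueue [6]
Visit 5, enqueue [0]
Visit 7, enqueue []
Visit 6, enqueue [4]
Visit 0, enqueue []
Visit 4, enqueue []

BFS order: [1, 2, 3, 5, 7, 6, 0, 4]


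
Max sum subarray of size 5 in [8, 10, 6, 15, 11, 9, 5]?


[0:5]: 50
[1:6]: 51
[2:7]: 46

Max: 51 at [1:6]


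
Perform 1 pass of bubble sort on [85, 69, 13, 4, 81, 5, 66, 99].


Initial: [85, 69, 13, 4, 81, 5, 66, 99]
Pass 1: [69, 13, 4, 81, 5, 66, 85, 99] (6 swaps)

After 1 pass: [69, 13, 4, 81, 5, 66, 85, 99]


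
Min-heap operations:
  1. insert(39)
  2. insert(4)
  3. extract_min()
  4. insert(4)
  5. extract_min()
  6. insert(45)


insert(39) -> [39]
insert(4) -> [4, 39]
extract_min()->4, [39]
insert(4) -> [4, 39]
extract_min()->4, [39]
insert(45) -> [39, 45]

Final heap: [39, 45]


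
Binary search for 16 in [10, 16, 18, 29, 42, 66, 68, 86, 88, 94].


Step 1: lo=0, hi=9, mid=4, val=42
Step 2: lo=0, hi=3, mid=1, val=16

Found at index 1


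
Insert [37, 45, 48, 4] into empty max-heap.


Insert 37: [37]
Insert 45: [45, 37]
Insert 48: [48, 37, 45]
Insert 4: [48, 37, 45, 4]

Final heap: [48, 37, 45, 4]


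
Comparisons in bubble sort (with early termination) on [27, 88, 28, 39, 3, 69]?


Algorithm: bubble sort (with early termination)
Input: [27, 88, 28, 39, 3, 69]
Sorted: [3, 27, 28, 39, 69, 88]

15


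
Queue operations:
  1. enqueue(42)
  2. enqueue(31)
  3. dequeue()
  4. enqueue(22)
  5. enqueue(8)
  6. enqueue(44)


enqueue(42) -> [42]
enqueue(31) -> [42, 31]
dequeue()->42, [31]
enqueue(22) -> [31, 22]
enqueue(8) -> [31, 22, 8]
enqueue(44) -> [31, 22, 8, 44]

Final queue: [31, 22, 8, 44]


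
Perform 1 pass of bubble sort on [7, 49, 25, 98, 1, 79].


Initial: [7, 49, 25, 98, 1, 79]
Pass 1: [7, 25, 49, 1, 79, 98] (3 swaps)

After 1 pass: [7, 25, 49, 1, 79, 98]


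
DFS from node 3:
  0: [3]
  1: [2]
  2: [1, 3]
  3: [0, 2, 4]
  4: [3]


Visit 3, push [4, 2, 0]
Visit 0, push []
Visit 2, push [1]
Visit 1, push []
Visit 4, push []

DFS order: [3, 0, 2, 1, 4]


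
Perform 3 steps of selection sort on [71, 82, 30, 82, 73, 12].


Initial: [71, 82, 30, 82, 73, 12]
Step 1: min=12 at 5
  Swap: [12, 82, 30, 82, 73, 71]
Step 2: min=30 at 2
  Swap: [12, 30, 82, 82, 73, 71]
Step 3: min=71 at 5
  Swap: [12, 30, 71, 82, 73, 82]

After 3 steps: [12, 30, 71, 82, 73, 82]


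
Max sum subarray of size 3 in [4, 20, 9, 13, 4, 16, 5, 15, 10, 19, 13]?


[0:3]: 33
[1:4]: 42
[2:5]: 26
[3:6]: 33
[4:7]: 25
[5:8]: 36
[6:9]: 30
[7:10]: 44
[8:11]: 42

Max: 44 at [7:10]


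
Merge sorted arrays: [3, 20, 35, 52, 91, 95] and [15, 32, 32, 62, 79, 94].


Take 3 from A
Take 15 from B
Take 20 from A
Take 32 from B
Take 32 from B
Take 35 from A
Take 52 from A
Take 62 from B
Take 79 from B
Take 91 from A
Take 94 from B

Merged: [3, 15, 20, 32, 32, 35, 52, 62, 79, 91, 94, 95]


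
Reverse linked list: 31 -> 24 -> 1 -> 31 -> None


Step 1: curr=31, set curr.next=prev(None) | reversed so far: 31
Step 2: curr=24, set curr.next=prev(31) | reversed so far: 24 -> 31
Step 3: curr=1, set curr.next=prev(24) | reversed so far: 1 -> 24 -> 31
Step 4: curr=31, set curr.next=prev(1) | reversed so far: 31 -> 1 -> 24 -> 31

31 -> 1 -> 24 -> 31 -> None


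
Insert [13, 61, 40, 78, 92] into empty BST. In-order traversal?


Insert 13: root
Insert 61: R from 13
Insert 40: R from 13 -> L from 61
Insert 78: R from 13 -> R from 61
Insert 92: R from 13 -> R from 61 -> R from 78

In-order: [13, 40, 61, 78, 92]


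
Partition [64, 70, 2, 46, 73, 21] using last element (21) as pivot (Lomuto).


Pivot: 21
  2 <= 21: swap -> [2, 70, 64, 46, 73, 21]
Place pivot at 1: [2, 21, 64, 46, 73, 70]

Partitioned: [2, 21, 64, 46, 73, 70]


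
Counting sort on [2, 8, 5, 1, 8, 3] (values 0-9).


Input: [2, 8, 5, 1, 8, 3]
Counts: [0, 1, 1, 1, 0, 1, 0, 0, 2, 0]

Sorted: [1, 2, 3, 5, 8, 8]


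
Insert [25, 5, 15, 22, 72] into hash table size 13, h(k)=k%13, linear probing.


Insert 25: h=12 -> slot 12
Insert 5: h=5 -> slot 5
Insert 15: h=2 -> slot 2
Insert 22: h=9 -> slot 9
Insert 72: h=7 -> slot 7

Table: [None, None, 15, None, None, 5, None, 72, None, 22, None, None, 25]


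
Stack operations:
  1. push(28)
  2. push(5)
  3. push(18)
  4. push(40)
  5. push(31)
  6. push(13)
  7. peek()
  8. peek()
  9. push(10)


push(28) -> [28]
push(5) -> [28, 5]
push(18) -> [28, 5, 18]
push(40) -> [28, 5, 18, 40]
push(31) -> [28, 5, 18, 40, 31]
push(13) -> [28, 5, 18, 40, 31, 13]
peek()->13
peek()->13
push(10) -> [28, 5, 18, 40, 31, 13, 10]

Final stack: [28, 5, 18, 40, 31, 13, 10]


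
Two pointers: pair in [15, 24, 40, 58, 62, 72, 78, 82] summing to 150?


lo=0(15)+hi=7(82)=97
lo=1(24)+hi=7(82)=106
lo=2(40)+hi=7(82)=122
lo=3(58)+hi=7(82)=140
lo=4(62)+hi=7(82)=144
lo=5(72)+hi=7(82)=154
lo=5(72)+hi=6(78)=150

Yes: 72+78=150


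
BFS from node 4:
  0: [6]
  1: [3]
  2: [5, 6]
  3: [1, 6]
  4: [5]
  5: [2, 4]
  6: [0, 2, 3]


Visit 4, enqueue [5]
Visit 5, enqueue [2]
Visit 2, enqueue [6]
Visit 6, enqueue [0, 3]
Visit 0, enqueue []
Visit 3, enqueue [1]
Visit 1, enqueue []

BFS order: [4, 5, 2, 6, 0, 3, 1]


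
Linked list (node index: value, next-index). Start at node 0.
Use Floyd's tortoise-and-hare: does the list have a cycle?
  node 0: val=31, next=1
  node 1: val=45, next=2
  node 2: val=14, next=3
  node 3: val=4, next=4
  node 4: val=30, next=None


Floyd's tortoise (slow, +1) and hare (fast, +2):
  init: slow=0, fast=0
  step 1: slow=1, fast=2
  step 2: slow=2, fast=4
  step 3: fast -> None, no cycle

Cycle: no


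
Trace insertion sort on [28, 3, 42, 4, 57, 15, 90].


Initial: [28, 3, 42, 4, 57, 15, 90]
Insert 3: [3, 28, 42, 4, 57, 15, 90]
Insert 42: [3, 28, 42, 4, 57, 15, 90]
Insert 4: [3, 4, 28, 42, 57, 15, 90]
Insert 57: [3, 4, 28, 42, 57, 15, 90]
Insert 15: [3, 4, 15, 28, 42, 57, 90]
Insert 90: [3, 4, 15, 28, 42, 57, 90]

Sorted: [3, 4, 15, 28, 42, 57, 90]


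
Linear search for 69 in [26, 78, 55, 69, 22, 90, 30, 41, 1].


i=0: 26!=69
i=1: 78!=69
i=2: 55!=69
i=3: 69==69 found!

Found at 3, 4 comps


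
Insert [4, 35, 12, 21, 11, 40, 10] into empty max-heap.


Insert 4: [4]
Insert 35: [35, 4]
Insert 12: [35, 4, 12]
Insert 21: [35, 21, 12, 4]
Insert 11: [35, 21, 12, 4, 11]
Insert 40: [40, 21, 35, 4, 11, 12]
Insert 10: [40, 21, 35, 4, 11, 12, 10]

Final heap: [40, 21, 35, 4, 11, 12, 10]


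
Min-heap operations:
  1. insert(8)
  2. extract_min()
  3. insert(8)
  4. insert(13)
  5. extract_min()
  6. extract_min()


insert(8) -> [8]
extract_min()->8, []
insert(8) -> [8]
insert(13) -> [8, 13]
extract_min()->8, [13]
extract_min()->13, []

Final heap: []


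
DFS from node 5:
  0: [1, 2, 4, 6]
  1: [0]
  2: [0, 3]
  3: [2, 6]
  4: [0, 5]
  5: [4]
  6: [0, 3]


Visit 5, push [4]
Visit 4, push [0]
Visit 0, push [6, 2, 1]
Visit 1, push []
Visit 2, push [3]
Visit 3, push [6]
Visit 6, push []

DFS order: [5, 4, 0, 1, 2, 3, 6]


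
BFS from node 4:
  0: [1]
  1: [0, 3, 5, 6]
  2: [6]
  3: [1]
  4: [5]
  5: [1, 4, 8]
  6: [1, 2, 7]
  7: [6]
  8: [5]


Visit 4, enqueue [5]
Visit 5, enqueue [1, 8]
Visit 1, enqueue [0, 3, 6]
Visit 8, enqueue []
Visit 0, enqueue []
Visit 3, enqueue []
Visit 6, enqueue [2, 7]
Visit 2, enqueue []
Visit 7, enqueue []

BFS order: [4, 5, 1, 8, 0, 3, 6, 2, 7]


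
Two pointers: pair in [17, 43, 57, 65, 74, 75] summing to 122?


lo=0(17)+hi=5(75)=92
lo=1(43)+hi=5(75)=118
lo=2(57)+hi=5(75)=132
lo=2(57)+hi=4(74)=131
lo=2(57)+hi=3(65)=122

Yes: 57+65=122


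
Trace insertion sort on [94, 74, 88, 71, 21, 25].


Initial: [94, 74, 88, 71, 21, 25]
Insert 74: [74, 94, 88, 71, 21, 25]
Insert 88: [74, 88, 94, 71, 21, 25]
Insert 71: [71, 74, 88, 94, 21, 25]
Insert 21: [21, 71, 74, 88, 94, 25]
Insert 25: [21, 25, 71, 74, 88, 94]

Sorted: [21, 25, 71, 74, 88, 94]


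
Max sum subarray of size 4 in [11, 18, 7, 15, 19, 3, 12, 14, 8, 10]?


[0:4]: 51
[1:5]: 59
[2:6]: 44
[3:7]: 49
[4:8]: 48
[5:9]: 37
[6:10]: 44

Max: 59 at [1:5]


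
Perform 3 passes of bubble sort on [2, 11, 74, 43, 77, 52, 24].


Initial: [2, 11, 74, 43, 77, 52, 24]
Pass 1: [2, 11, 43, 74, 52, 24, 77] (3 swaps)
Pass 2: [2, 11, 43, 52, 24, 74, 77] (2 swaps)
Pass 3: [2, 11, 43, 24, 52, 74, 77] (1 swaps)

After 3 passes: [2, 11, 43, 24, 52, 74, 77]


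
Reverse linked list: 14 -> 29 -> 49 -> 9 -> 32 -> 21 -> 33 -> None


Step 1: curr=14, set curr.next=prev(None) | reversed so far: 14
Step 2: curr=29, set curr.next=prev(14) | reversed so far: 29 -> 14
Step 3: curr=49, set curr.next=prev(29) | reversed so far: 49 -> 29 -> 14
Step 4: curr=9, set curr.next=prev(49) | reversed so far: 9 -> 49 -> 29 -> 14
Step 5: curr=32, set curr.next=prev(9) | reversed so far: 32 -> 9 -> 49 -> 29 -> 14
Step 6: curr=21, set curr.next=prev(32) | reversed so far: 21 -> 32 -> 9 -> 49 -> 29 -> 14
Step 7: curr=33, set curr.next=prev(21) | reversed so far: 33 -> 21 -> 32 -> 9 -> 49 -> 29 -> 14

33 -> 21 -> 32 -> 9 -> 49 -> 29 -> 14 -> None


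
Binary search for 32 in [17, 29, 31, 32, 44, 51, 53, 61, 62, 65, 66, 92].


Step 1: lo=0, hi=11, mid=5, val=51
Step 2: lo=0, hi=4, mid=2, val=31
Step 3: lo=3, hi=4, mid=3, val=32

Found at index 3


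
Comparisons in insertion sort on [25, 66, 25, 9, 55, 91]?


Algorithm: insertion sort
Input: [25, 66, 25, 9, 55, 91]
Sorted: [9, 25, 25, 55, 66, 91]

9


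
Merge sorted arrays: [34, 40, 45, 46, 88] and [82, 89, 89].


Take 34 from A
Take 40 from A
Take 45 from A
Take 46 from A
Take 82 from B
Take 88 from A

Merged: [34, 40, 45, 46, 82, 88, 89, 89]


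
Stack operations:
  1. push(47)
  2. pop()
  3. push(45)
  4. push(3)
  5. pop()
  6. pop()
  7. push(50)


push(47) -> [47]
pop()->47, []
push(45) -> [45]
push(3) -> [45, 3]
pop()->3, [45]
pop()->45, []
push(50) -> [50]

Final stack: [50]


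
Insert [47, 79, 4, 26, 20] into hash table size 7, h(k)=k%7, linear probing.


Insert 47: h=5 -> slot 5
Insert 79: h=2 -> slot 2
Insert 4: h=4 -> slot 4
Insert 26: h=5, 1 probes -> slot 6
Insert 20: h=6, 1 probes -> slot 0

Table: [20, None, 79, None, 4, 47, 26]


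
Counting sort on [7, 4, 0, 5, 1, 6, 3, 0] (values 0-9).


Input: [7, 4, 0, 5, 1, 6, 3, 0]
Counts: [2, 1, 0, 1, 1, 1, 1, 1, 0, 0]

Sorted: [0, 0, 1, 3, 4, 5, 6, 7]


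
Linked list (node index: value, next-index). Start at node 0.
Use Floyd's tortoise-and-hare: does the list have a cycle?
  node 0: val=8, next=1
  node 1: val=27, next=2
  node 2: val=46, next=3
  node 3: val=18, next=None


Floyd's tortoise (slow, +1) and hare (fast, +2):
  init: slow=0, fast=0
  step 1: slow=1, fast=2
  step 2: fast 2->3->None, no cycle

Cycle: no


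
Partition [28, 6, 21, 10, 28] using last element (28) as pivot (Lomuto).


Pivot: 28
  28 <= 28: advance i (no swap)
  6 <= 28: advance i (no swap)
  21 <= 28: advance i (no swap)
  10 <= 28: advance i (no swap)
Place pivot at 4: [28, 6, 21, 10, 28]

Partitioned: [28, 6, 21, 10, 28]


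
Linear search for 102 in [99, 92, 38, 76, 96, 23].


i=0: 99!=102
i=1: 92!=102
i=2: 38!=102
i=3: 76!=102
i=4: 96!=102
i=5: 23!=102

Not found, 6 comps


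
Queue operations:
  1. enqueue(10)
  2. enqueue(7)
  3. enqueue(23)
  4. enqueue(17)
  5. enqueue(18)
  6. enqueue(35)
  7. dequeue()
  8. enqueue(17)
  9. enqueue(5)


enqueue(10) -> [10]
enqueue(7) -> [10, 7]
enqueue(23) -> [10, 7, 23]
enqueue(17) -> [10, 7, 23, 17]
enqueue(18) -> [10, 7, 23, 17, 18]
enqueue(35) -> [10, 7, 23, 17, 18, 35]
dequeue()->10, [7, 23, 17, 18, 35]
enqueue(17) -> [7, 23, 17, 18, 35, 17]
enqueue(5) -> [7, 23, 17, 18, 35, 17, 5]

Final queue: [7, 23, 17, 18, 35, 17, 5]


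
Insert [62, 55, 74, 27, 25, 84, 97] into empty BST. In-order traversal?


Insert 62: root
Insert 55: L from 62
Insert 74: R from 62
Insert 27: L from 62 -> L from 55
Insert 25: L from 62 -> L from 55 -> L from 27
Insert 84: R from 62 -> R from 74
Insert 97: R from 62 -> R from 74 -> R from 84

In-order: [25, 27, 55, 62, 74, 84, 97]


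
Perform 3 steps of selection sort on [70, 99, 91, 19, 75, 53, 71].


Initial: [70, 99, 91, 19, 75, 53, 71]
Step 1: min=19 at 3
  Swap: [19, 99, 91, 70, 75, 53, 71]
Step 2: min=53 at 5
  Swap: [19, 53, 91, 70, 75, 99, 71]
Step 3: min=70 at 3
  Swap: [19, 53, 70, 91, 75, 99, 71]

After 3 steps: [19, 53, 70, 91, 75, 99, 71]


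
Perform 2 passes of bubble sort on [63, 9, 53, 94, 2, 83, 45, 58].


Initial: [63, 9, 53, 94, 2, 83, 45, 58]
Pass 1: [9, 53, 63, 2, 83, 45, 58, 94] (6 swaps)
Pass 2: [9, 53, 2, 63, 45, 58, 83, 94] (3 swaps)

After 2 passes: [9, 53, 2, 63, 45, 58, 83, 94]


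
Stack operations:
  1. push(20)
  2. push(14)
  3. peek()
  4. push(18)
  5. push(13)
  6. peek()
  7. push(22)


push(20) -> [20]
push(14) -> [20, 14]
peek()->14
push(18) -> [20, 14, 18]
push(13) -> [20, 14, 18, 13]
peek()->13
push(22) -> [20, 14, 18, 13, 22]

Final stack: [20, 14, 18, 13, 22]


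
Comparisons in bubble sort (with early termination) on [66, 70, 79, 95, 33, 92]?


Algorithm: bubble sort (with early termination)
Input: [66, 70, 79, 95, 33, 92]
Sorted: [33, 66, 70, 79, 92, 95]

15


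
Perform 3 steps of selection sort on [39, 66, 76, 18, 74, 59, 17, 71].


Initial: [39, 66, 76, 18, 74, 59, 17, 71]
Step 1: min=17 at 6
  Swap: [17, 66, 76, 18, 74, 59, 39, 71]
Step 2: min=18 at 3
  Swap: [17, 18, 76, 66, 74, 59, 39, 71]
Step 3: min=39 at 6
  Swap: [17, 18, 39, 66, 74, 59, 76, 71]

After 3 steps: [17, 18, 39, 66, 74, 59, 76, 71]


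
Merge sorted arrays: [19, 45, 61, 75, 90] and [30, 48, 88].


Take 19 from A
Take 30 from B
Take 45 from A
Take 48 from B
Take 61 from A
Take 75 from A
Take 88 from B

Merged: [19, 30, 45, 48, 61, 75, 88, 90]


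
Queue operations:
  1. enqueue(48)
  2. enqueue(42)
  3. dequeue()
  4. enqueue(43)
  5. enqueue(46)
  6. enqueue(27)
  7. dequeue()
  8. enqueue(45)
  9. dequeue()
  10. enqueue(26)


enqueue(48) -> [48]
enqueue(42) -> [48, 42]
dequeue()->48, [42]
enqueue(43) -> [42, 43]
enqueue(46) -> [42, 43, 46]
enqueue(27) -> [42, 43, 46, 27]
dequeue()->42, [43, 46, 27]
enqueue(45) -> [43, 46, 27, 45]
dequeue()->43, [46, 27, 45]
enqueue(26) -> [46, 27, 45, 26]

Final queue: [46, 27, 45, 26]


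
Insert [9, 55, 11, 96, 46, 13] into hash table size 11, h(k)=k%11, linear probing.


Insert 9: h=9 -> slot 9
Insert 55: h=0 -> slot 0
Insert 11: h=0, 1 probes -> slot 1
Insert 96: h=8 -> slot 8
Insert 46: h=2 -> slot 2
Insert 13: h=2, 1 probes -> slot 3

Table: [55, 11, 46, 13, None, None, None, None, 96, 9, None]


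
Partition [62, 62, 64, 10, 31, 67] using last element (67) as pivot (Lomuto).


Pivot: 67
  62 <= 67: advance i (no swap)
  62 <= 67: advance i (no swap)
  64 <= 67: advance i (no swap)
  10 <= 67: advance i (no swap)
  31 <= 67: advance i (no swap)
Place pivot at 5: [62, 62, 64, 10, 31, 67]

Partitioned: [62, 62, 64, 10, 31, 67]


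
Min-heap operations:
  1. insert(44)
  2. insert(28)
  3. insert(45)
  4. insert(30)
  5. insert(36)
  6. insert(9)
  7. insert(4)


insert(44) -> [44]
insert(28) -> [28, 44]
insert(45) -> [28, 44, 45]
insert(30) -> [28, 30, 45, 44]
insert(36) -> [28, 30, 45, 44, 36]
insert(9) -> [9, 30, 28, 44, 36, 45]
insert(4) -> [4, 30, 9, 44, 36, 45, 28]

Final heap: [4, 30, 9, 44, 36, 45, 28]


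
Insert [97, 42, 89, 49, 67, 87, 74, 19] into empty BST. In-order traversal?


Insert 97: root
Insert 42: L from 97
Insert 89: L from 97 -> R from 42
Insert 49: L from 97 -> R from 42 -> L from 89
Insert 67: L from 97 -> R from 42 -> L from 89 -> R from 49
Insert 87: L from 97 -> R from 42 -> L from 89 -> R from 49 -> R from 67
Insert 74: L from 97 -> R from 42 -> L from 89 -> R from 49 -> R from 67 -> L from 87
Insert 19: L from 97 -> L from 42

In-order: [19, 42, 49, 67, 74, 87, 89, 97]


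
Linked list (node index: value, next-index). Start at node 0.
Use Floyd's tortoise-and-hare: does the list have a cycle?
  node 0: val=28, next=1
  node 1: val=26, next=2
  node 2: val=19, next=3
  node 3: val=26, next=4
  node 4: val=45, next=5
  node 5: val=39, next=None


Floyd's tortoise (slow, +1) and hare (fast, +2):
  init: slow=0, fast=0
  step 1: slow=1, fast=2
  step 2: slow=2, fast=4
  step 3: fast 4->5->None, no cycle

Cycle: no


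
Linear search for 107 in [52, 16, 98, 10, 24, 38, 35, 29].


i=0: 52!=107
i=1: 16!=107
i=2: 98!=107
i=3: 10!=107
i=4: 24!=107
i=5: 38!=107
i=6: 35!=107
i=7: 29!=107

Not found, 8 comps


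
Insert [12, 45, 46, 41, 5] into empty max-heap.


Insert 12: [12]
Insert 45: [45, 12]
Insert 46: [46, 12, 45]
Insert 41: [46, 41, 45, 12]
Insert 5: [46, 41, 45, 12, 5]

Final heap: [46, 41, 45, 12, 5]


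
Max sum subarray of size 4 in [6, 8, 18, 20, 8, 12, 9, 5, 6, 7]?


[0:4]: 52
[1:5]: 54
[2:6]: 58
[3:7]: 49
[4:8]: 34
[5:9]: 32
[6:10]: 27

Max: 58 at [2:6]


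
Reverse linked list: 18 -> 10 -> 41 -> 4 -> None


Step 1: curr=18, set curr.next=prev(None) | reversed so far: 18
Step 2: curr=10, set curr.next=prev(18) | reversed so far: 10 -> 18
Step 3: curr=41, set curr.next=prev(10) | reversed so far: 41 -> 10 -> 18
Step 4: curr=4, set curr.next=prev(41) | reversed so far: 4 -> 41 -> 10 -> 18

4 -> 41 -> 10 -> 18 -> None


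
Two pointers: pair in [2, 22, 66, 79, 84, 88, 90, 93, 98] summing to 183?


lo=0(2)+hi=8(98)=100
lo=1(22)+hi=8(98)=120
lo=2(66)+hi=8(98)=164
lo=3(79)+hi=8(98)=177
lo=4(84)+hi=8(98)=182
lo=5(88)+hi=8(98)=186
lo=5(88)+hi=7(93)=181
lo=6(90)+hi=7(93)=183

Yes: 90+93=183


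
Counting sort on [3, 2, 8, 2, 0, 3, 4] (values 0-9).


Input: [3, 2, 8, 2, 0, 3, 4]
Counts: [1, 0, 2, 2, 1, 0, 0, 0, 1, 0]

Sorted: [0, 2, 2, 3, 3, 4, 8]


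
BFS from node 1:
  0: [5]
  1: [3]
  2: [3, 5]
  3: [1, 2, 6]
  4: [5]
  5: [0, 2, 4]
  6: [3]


Visit 1, enqueue [3]
Visit 3, enqueue [2, 6]
Visit 2, enqueue [5]
Visit 6, enqueue []
Visit 5, enqueue [0, 4]
Visit 0, enqueue []
Visit 4, enqueue []

BFS order: [1, 3, 2, 6, 5, 0, 4]


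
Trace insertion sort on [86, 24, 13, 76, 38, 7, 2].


Initial: [86, 24, 13, 76, 38, 7, 2]
Insert 24: [24, 86, 13, 76, 38, 7, 2]
Insert 13: [13, 24, 86, 76, 38, 7, 2]
Insert 76: [13, 24, 76, 86, 38, 7, 2]
Insert 38: [13, 24, 38, 76, 86, 7, 2]
Insert 7: [7, 13, 24, 38, 76, 86, 2]
Insert 2: [2, 7, 13, 24, 38, 76, 86]

Sorted: [2, 7, 13, 24, 38, 76, 86]


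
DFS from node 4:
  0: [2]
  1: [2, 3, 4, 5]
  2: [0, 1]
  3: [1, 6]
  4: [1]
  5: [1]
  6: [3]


Visit 4, push [1]
Visit 1, push [5, 3, 2]
Visit 2, push [0]
Visit 0, push []
Visit 3, push [6]
Visit 6, push []
Visit 5, push []

DFS order: [4, 1, 2, 0, 3, 6, 5]


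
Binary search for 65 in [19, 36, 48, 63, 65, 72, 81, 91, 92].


Step 1: lo=0, hi=8, mid=4, val=65

Found at index 4


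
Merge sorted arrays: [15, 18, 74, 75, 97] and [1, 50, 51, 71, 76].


Take 1 from B
Take 15 from A
Take 18 from A
Take 50 from B
Take 51 from B
Take 71 from B
Take 74 from A
Take 75 from A
Take 76 from B

Merged: [1, 15, 18, 50, 51, 71, 74, 75, 76, 97]


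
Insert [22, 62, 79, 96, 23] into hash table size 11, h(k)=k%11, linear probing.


Insert 22: h=0 -> slot 0
Insert 62: h=7 -> slot 7
Insert 79: h=2 -> slot 2
Insert 96: h=8 -> slot 8
Insert 23: h=1 -> slot 1

Table: [22, 23, 79, None, None, None, None, 62, 96, None, None]


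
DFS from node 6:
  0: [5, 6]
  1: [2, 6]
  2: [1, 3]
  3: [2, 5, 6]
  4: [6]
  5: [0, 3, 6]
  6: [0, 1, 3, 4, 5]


Visit 6, push [5, 4, 3, 1, 0]
Visit 0, push [5]
Visit 5, push [3]
Visit 3, push [2]
Visit 2, push [1]
Visit 1, push []
Visit 4, push []

DFS order: [6, 0, 5, 3, 2, 1, 4]


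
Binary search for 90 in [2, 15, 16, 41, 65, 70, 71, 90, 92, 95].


Step 1: lo=0, hi=9, mid=4, val=65
Step 2: lo=5, hi=9, mid=7, val=90

Found at index 7


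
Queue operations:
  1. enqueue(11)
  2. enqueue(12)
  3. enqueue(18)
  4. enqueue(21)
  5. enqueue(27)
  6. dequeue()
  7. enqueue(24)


enqueue(11) -> [11]
enqueue(12) -> [11, 12]
enqueue(18) -> [11, 12, 18]
enqueue(21) -> [11, 12, 18, 21]
enqueue(27) -> [11, 12, 18, 21, 27]
dequeue()->11, [12, 18, 21, 27]
enqueue(24) -> [12, 18, 21, 27, 24]

Final queue: [12, 18, 21, 27, 24]


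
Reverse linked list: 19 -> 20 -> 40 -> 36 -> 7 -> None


Step 1: curr=19, set curr.next=prev(None) | reversed so far: 19
Step 2: curr=20, set curr.next=prev(19) | reversed so far: 20 -> 19
Step 3: curr=40, set curr.next=prev(20) | reversed so far: 40 -> 20 -> 19
Step 4: curr=36, set curr.next=prev(40) | reversed so far: 36 -> 40 -> 20 -> 19
Step 5: curr=7, set curr.next=prev(36) | reversed so far: 7 -> 36 -> 40 -> 20 -> 19

7 -> 36 -> 40 -> 20 -> 19 -> None


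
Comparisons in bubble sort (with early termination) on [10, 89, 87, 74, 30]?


Algorithm: bubble sort (with early termination)
Input: [10, 89, 87, 74, 30]
Sorted: [10, 30, 74, 87, 89]

10


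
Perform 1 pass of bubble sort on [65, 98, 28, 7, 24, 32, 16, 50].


Initial: [65, 98, 28, 7, 24, 32, 16, 50]
Pass 1: [65, 28, 7, 24, 32, 16, 50, 98] (6 swaps)

After 1 pass: [65, 28, 7, 24, 32, 16, 50, 98]


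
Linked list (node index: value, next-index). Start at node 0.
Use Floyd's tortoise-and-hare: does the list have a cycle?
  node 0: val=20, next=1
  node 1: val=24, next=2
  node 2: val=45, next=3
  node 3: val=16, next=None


Floyd's tortoise (slow, +1) and hare (fast, +2):
  init: slow=0, fast=0
  step 1: slow=1, fast=2
  step 2: fast 2->3->None, no cycle

Cycle: no


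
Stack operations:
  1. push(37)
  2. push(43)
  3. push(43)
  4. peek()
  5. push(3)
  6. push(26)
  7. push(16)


push(37) -> [37]
push(43) -> [37, 43]
push(43) -> [37, 43, 43]
peek()->43
push(3) -> [37, 43, 43, 3]
push(26) -> [37, 43, 43, 3, 26]
push(16) -> [37, 43, 43, 3, 26, 16]

Final stack: [37, 43, 43, 3, 26, 16]


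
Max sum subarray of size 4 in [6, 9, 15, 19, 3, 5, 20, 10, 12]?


[0:4]: 49
[1:5]: 46
[2:6]: 42
[3:7]: 47
[4:8]: 38
[5:9]: 47

Max: 49 at [0:4]


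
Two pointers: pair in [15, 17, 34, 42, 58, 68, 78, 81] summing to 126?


lo=0(15)+hi=7(81)=96
lo=1(17)+hi=7(81)=98
lo=2(34)+hi=7(81)=115
lo=3(42)+hi=7(81)=123
lo=4(58)+hi=7(81)=139
lo=4(58)+hi=6(78)=136
lo=4(58)+hi=5(68)=126

Yes: 58+68=126


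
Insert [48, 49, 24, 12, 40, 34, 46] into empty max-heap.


Insert 48: [48]
Insert 49: [49, 48]
Insert 24: [49, 48, 24]
Insert 12: [49, 48, 24, 12]
Insert 40: [49, 48, 24, 12, 40]
Insert 34: [49, 48, 34, 12, 40, 24]
Insert 46: [49, 48, 46, 12, 40, 24, 34]

Final heap: [49, 48, 46, 12, 40, 24, 34]


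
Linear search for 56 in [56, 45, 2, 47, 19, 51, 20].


i=0: 56==56 found!

Found at 0, 1 comps


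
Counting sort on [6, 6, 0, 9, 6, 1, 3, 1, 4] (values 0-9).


Input: [6, 6, 0, 9, 6, 1, 3, 1, 4]
Counts: [1, 2, 0, 1, 1, 0, 3, 0, 0, 1]

Sorted: [0, 1, 1, 3, 4, 6, 6, 6, 9]


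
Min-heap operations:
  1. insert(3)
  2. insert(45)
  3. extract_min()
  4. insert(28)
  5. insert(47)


insert(3) -> [3]
insert(45) -> [3, 45]
extract_min()->3, [45]
insert(28) -> [28, 45]
insert(47) -> [28, 45, 47]

Final heap: [28, 45, 47]


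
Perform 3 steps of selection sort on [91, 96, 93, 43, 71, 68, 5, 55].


Initial: [91, 96, 93, 43, 71, 68, 5, 55]
Step 1: min=5 at 6
  Swap: [5, 96, 93, 43, 71, 68, 91, 55]
Step 2: min=43 at 3
  Swap: [5, 43, 93, 96, 71, 68, 91, 55]
Step 3: min=55 at 7
  Swap: [5, 43, 55, 96, 71, 68, 91, 93]

After 3 steps: [5, 43, 55, 96, 71, 68, 91, 93]


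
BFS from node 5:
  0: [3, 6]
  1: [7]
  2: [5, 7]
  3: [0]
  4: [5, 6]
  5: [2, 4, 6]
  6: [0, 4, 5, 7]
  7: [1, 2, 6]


Visit 5, enqueue [2, 4, 6]
Visit 2, enqueue [7]
Visit 4, enqueue []
Visit 6, enqueue [0]
Visit 7, enqueue [1]
Visit 0, enqueue [3]
Visit 1, enqueue []
Visit 3, enqueue []

BFS order: [5, 2, 4, 6, 7, 0, 1, 3]


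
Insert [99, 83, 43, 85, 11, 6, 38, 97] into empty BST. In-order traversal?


Insert 99: root
Insert 83: L from 99
Insert 43: L from 99 -> L from 83
Insert 85: L from 99 -> R from 83
Insert 11: L from 99 -> L from 83 -> L from 43
Insert 6: L from 99 -> L from 83 -> L from 43 -> L from 11
Insert 38: L from 99 -> L from 83 -> L from 43 -> R from 11
Insert 97: L from 99 -> R from 83 -> R from 85

In-order: [6, 11, 38, 43, 83, 85, 97, 99]


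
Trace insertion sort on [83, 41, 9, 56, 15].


Initial: [83, 41, 9, 56, 15]
Insert 41: [41, 83, 9, 56, 15]
Insert 9: [9, 41, 83, 56, 15]
Insert 56: [9, 41, 56, 83, 15]
Insert 15: [9, 15, 41, 56, 83]

Sorted: [9, 15, 41, 56, 83]


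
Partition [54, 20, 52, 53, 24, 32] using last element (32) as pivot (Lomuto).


Pivot: 32
  20 <= 32: swap -> [20, 54, 52, 53, 24, 32]
  24 <= 32: swap -> [20, 24, 52, 53, 54, 32]
Place pivot at 2: [20, 24, 32, 53, 54, 52]

Partitioned: [20, 24, 32, 53, 54, 52]


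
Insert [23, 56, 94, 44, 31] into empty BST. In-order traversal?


Insert 23: root
Insert 56: R from 23
Insert 94: R from 23 -> R from 56
Insert 44: R from 23 -> L from 56
Insert 31: R from 23 -> L from 56 -> L from 44

In-order: [23, 31, 44, 56, 94]


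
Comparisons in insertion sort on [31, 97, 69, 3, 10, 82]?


Algorithm: insertion sort
Input: [31, 97, 69, 3, 10, 82]
Sorted: [3, 10, 31, 69, 82, 97]

12


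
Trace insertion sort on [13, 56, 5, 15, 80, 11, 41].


Initial: [13, 56, 5, 15, 80, 11, 41]
Insert 56: [13, 56, 5, 15, 80, 11, 41]
Insert 5: [5, 13, 56, 15, 80, 11, 41]
Insert 15: [5, 13, 15, 56, 80, 11, 41]
Insert 80: [5, 13, 15, 56, 80, 11, 41]
Insert 11: [5, 11, 13, 15, 56, 80, 41]
Insert 41: [5, 11, 13, 15, 41, 56, 80]

Sorted: [5, 11, 13, 15, 41, 56, 80]


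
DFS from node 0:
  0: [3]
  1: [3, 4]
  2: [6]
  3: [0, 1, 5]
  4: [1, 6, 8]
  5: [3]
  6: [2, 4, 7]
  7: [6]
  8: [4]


Visit 0, push [3]
Visit 3, push [5, 1]
Visit 1, push [4]
Visit 4, push [8, 6]
Visit 6, push [7, 2]
Visit 2, push []
Visit 7, push []
Visit 8, push []
Visit 5, push []

DFS order: [0, 3, 1, 4, 6, 2, 7, 8, 5]
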